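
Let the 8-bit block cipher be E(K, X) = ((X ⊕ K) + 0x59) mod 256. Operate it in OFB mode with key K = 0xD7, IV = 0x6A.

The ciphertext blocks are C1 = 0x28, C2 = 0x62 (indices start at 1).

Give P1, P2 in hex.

OFB decryption: S_i = E(K, S_{i−1}) with S_{0} = IV; P_i = C_i ⊕ S_i.
P1: S = E(K, 0x6A) = 0x16; 0x28 ⊕ 0x16 = 0x3E.
P2: S = E(K, 0x16) = 0x1A; 0x62 ⊕ 0x1A = 0x78.

P1 = 0x3E, P2 = 0x78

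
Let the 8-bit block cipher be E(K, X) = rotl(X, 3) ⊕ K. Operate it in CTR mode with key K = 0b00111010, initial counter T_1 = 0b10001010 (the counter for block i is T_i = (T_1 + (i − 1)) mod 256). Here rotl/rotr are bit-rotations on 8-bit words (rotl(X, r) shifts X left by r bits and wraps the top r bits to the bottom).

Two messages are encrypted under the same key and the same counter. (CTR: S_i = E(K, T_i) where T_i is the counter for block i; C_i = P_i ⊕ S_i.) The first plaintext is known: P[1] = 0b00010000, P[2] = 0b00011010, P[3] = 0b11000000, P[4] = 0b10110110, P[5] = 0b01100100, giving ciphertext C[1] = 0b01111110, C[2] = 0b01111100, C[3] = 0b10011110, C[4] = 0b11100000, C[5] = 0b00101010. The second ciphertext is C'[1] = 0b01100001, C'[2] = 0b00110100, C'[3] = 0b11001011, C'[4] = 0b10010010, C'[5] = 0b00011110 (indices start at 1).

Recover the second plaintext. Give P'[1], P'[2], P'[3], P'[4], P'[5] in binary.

P'[1] = 0b00001111, P'[2] = 0b01010010, P'[3] = 0b10010101, P'[4] = 0b11000100, P'[5] = 0b01010000

In CTR with a reused counter, both messages share the same keystream S_i, so C_i ⊕ C'_i = P_i ⊕ P'_i and thus P'_i = P_i ⊕ C_i ⊕ C'_i.
P'[1]: 0b00010000 ⊕ 0b01111110 ⊕ 0b01100001 = 0b00001111.
P'[2]: 0b00011010 ⊕ 0b01111100 ⊕ 0b00110100 = 0b01010010.
P'[3]: 0b11000000 ⊕ 0b10011110 ⊕ 0b11001011 = 0b10010101.
P'[4]: 0b10110110 ⊕ 0b11100000 ⊕ 0b10010010 = 0b11000100.
P'[5]: 0b01100100 ⊕ 0b00101010 ⊕ 0b00011110 = 0b01010000.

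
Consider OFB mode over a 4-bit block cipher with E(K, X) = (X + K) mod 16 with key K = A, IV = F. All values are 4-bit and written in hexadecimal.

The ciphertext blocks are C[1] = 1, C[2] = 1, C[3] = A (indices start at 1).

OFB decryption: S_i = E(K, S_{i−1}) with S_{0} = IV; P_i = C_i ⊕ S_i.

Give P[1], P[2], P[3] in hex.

P[1]: S = E(K, F) = 9; 1 ⊕ 9 = 8.
P[2]: S = E(K, 9) = 3; 1 ⊕ 3 = 2.
P[3]: S = E(K, 3) = D; A ⊕ D = 7.

P[1] = 8, P[2] = 2, P[3] = 7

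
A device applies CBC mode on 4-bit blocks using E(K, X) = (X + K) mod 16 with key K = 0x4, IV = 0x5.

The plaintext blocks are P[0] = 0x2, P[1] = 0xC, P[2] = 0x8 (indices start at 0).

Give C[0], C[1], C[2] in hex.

CBC encryption: C_i = E(K, P_i ⊕ C_{i−1}), with C_{−1} = IV.
C[0]: P[0] ⊕ 0x5 = 0x7; E(K, 0x7) = 0xB.
C[1]: P[1] ⊕ 0xB = 0x7; E(K, 0x7) = 0xB.
C[2]: P[2] ⊕ 0xB = 0x3; E(K, 0x3) = 0x7.

C[0] = 0xB, C[1] = 0xB, C[2] = 0x7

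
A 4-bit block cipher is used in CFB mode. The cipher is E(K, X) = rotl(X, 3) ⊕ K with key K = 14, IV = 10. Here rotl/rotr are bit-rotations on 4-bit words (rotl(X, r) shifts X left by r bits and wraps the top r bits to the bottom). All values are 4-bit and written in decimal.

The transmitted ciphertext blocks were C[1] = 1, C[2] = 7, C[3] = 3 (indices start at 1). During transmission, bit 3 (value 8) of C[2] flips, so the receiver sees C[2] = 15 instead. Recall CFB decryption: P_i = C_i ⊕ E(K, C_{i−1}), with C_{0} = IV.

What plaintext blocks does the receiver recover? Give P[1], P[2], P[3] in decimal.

Only C[2] changed, to 15. In CFB, a change in C_i flips the same bit in P_i and garbles P_{i+1}. Decrypting the received ciphertext:
P[1]: E(K, 10) = 11; 1 ⊕ 11 = 10.
P[2]: E(K, 1) = 6; 15 ⊕ 6 = 9.
P[3]: E(K, 15) = 1; 3 ⊕ 1 = 2.
Blocks that differ from the original plaintext: P[2], P[3].

P[1] = 10, P[2] = 9, P[3] = 2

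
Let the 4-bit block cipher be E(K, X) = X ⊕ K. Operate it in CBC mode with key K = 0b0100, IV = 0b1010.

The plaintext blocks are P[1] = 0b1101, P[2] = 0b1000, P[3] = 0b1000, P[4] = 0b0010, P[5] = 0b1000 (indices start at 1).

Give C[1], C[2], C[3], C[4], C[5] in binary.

C[1] = 0b0011, C[2] = 0b1111, C[3] = 0b0011, C[4] = 0b0101, C[5] = 0b1001

CBC encryption: C_i = E(K, P_i ⊕ C_{i−1}), with C_{0} = IV.
C[1]: P[1] ⊕ 0b1010 = 0b0111; E(K, 0b0111) = 0b0011.
C[2]: P[2] ⊕ 0b0011 = 0b1011; E(K, 0b1011) = 0b1111.
C[3]: P[3] ⊕ 0b1111 = 0b0111; E(K, 0b0111) = 0b0011.
C[4]: P[4] ⊕ 0b0011 = 0b0001; E(K, 0b0001) = 0b0101.
C[5]: P[5] ⊕ 0b0101 = 0b1101; E(K, 0b1101) = 0b1001.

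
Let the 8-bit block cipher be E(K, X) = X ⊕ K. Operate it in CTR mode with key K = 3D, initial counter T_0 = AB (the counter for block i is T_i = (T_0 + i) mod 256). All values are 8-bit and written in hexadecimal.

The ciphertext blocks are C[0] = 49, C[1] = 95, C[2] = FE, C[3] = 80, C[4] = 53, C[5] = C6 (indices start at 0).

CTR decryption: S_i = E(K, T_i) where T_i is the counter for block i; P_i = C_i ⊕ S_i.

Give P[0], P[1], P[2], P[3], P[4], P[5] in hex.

P[0] = DF, P[1] = 04, P[2] = 6E, P[3] = 13, P[4] = C1, P[5] = 4B

P[0]: T = AB, S = E(K, T) = 96; 49 ⊕ 96 = DF.
P[1]: T = AC, S = E(K, T) = 91; 95 ⊕ 91 = 04.
P[2]: T = AD, S = E(K, T) = 90; FE ⊕ 90 = 6E.
P[3]: T = AE, S = E(K, T) = 93; 80 ⊕ 93 = 13.
P[4]: T = AF, S = E(K, T) = 92; 53 ⊕ 92 = C1.
P[5]: T = B0, S = E(K, T) = 8D; C6 ⊕ 8D = 4B.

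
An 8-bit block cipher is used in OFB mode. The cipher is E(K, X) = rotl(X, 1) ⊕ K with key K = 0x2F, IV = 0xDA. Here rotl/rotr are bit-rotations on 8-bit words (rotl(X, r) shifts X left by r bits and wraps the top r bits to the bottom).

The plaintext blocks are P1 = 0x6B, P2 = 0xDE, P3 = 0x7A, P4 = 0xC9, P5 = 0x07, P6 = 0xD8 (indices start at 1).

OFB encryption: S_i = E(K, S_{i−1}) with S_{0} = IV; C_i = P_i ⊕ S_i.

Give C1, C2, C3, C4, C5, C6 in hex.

C1: S = E(K, 0xDA) = 0x9A; 0x6B ⊕ 0x9A = 0xF1.
C2: S = E(K, 0x9A) = 0x1A; 0xDE ⊕ 0x1A = 0xC4.
C3: S = E(K, 0x1A) = 0x1B; 0x7A ⊕ 0x1B = 0x61.
C4: S = E(K, 0x1B) = 0x19; 0xC9 ⊕ 0x19 = 0xD0.
C5: S = E(K, 0x19) = 0x1D; 0x07 ⊕ 0x1D = 0x1A.
C6: S = E(K, 0x1D) = 0x15; 0xD8 ⊕ 0x15 = 0xCD.

C1 = 0xF1, C2 = 0xC4, C3 = 0x61, C4 = 0xD0, C5 = 0x1A, C6 = 0xCD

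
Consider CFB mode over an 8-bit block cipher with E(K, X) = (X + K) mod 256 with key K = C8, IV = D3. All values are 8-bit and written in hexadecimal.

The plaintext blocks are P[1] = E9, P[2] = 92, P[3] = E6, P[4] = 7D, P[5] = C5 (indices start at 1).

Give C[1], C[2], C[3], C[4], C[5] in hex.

C[1] = 72, C[2] = A8, C[3] = 96, C[4] = 23, C[5] = 2E

CFB encryption: C_i = P_i ⊕ E(K, C_{i−1}), with C_{0} = IV.
C[1]: E(K, D3) = 9B; E9 ⊕ 9B = 72.
C[2]: E(K, 72) = 3A; 92 ⊕ 3A = A8.
C[3]: E(K, A8) = 70; E6 ⊕ 70 = 96.
C[4]: E(K, 96) = 5E; 7D ⊕ 5E = 23.
C[5]: E(K, 23) = EB; C5 ⊕ EB = 2E.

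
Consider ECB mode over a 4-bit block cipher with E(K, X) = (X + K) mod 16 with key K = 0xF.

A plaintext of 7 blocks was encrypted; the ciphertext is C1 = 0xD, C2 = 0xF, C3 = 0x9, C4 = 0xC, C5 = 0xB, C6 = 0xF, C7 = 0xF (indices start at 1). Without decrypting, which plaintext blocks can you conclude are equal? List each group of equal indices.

ECB encrypts each block independently with the same key, so equal ciphertext blocks imply equal plaintext blocks.
C2 = C6 = C7 = 0xF, so P2 = P6 = P7.

P2 = P6 = P7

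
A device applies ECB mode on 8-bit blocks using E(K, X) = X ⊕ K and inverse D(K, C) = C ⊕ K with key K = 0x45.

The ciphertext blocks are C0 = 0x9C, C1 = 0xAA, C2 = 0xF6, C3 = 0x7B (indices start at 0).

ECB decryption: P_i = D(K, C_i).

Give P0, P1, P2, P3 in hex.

P0 = 0xD9, P1 = 0xEF, P2 = 0xB3, P3 = 0x3E

P0: D(K, 0x9C) = 0xD9.
P1: D(K, 0xAA) = 0xEF.
P2: D(K, 0xF6) = 0xB3.
P3: D(K, 0x7B) = 0x3E.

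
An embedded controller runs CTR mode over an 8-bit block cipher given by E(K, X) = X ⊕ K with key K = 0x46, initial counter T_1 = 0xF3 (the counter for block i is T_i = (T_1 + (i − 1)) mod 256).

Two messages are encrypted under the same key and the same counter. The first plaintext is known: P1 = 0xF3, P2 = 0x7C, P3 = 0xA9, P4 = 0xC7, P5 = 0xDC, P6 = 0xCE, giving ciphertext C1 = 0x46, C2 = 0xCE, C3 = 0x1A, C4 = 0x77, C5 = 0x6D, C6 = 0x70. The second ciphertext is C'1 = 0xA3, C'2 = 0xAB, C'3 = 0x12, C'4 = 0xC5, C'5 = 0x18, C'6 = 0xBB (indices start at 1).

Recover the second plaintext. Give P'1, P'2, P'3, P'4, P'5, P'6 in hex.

In CTR with a reused counter, both messages share the same keystream S_i, so C_i ⊕ C'_i = P_i ⊕ P'_i and thus P'_i = P_i ⊕ C_i ⊕ C'_i.
P'1: 0xF3 ⊕ 0x46 ⊕ 0xA3 = 0x16.
P'2: 0x7C ⊕ 0xCE ⊕ 0xAB = 0x19.
P'3: 0xA9 ⊕ 0x1A ⊕ 0x12 = 0xA1.
P'4: 0xC7 ⊕ 0x77 ⊕ 0xC5 = 0x75.
P'5: 0xDC ⊕ 0x6D ⊕ 0x18 = 0xA9.
P'6: 0xCE ⊕ 0x70 ⊕ 0xBB = 0x05.

P'1 = 0x16, P'2 = 0x19, P'3 = 0xA1, P'4 = 0x75, P'5 = 0xA9, P'6 = 0x05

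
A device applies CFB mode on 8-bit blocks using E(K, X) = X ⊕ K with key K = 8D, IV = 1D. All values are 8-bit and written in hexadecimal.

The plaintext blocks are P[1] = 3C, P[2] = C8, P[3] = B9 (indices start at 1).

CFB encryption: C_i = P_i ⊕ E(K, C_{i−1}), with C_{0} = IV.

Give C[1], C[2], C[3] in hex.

C[1] = AC, C[2] = E9, C[3] = DD

C[1]: E(K, 1D) = 90; 3C ⊕ 90 = AC.
C[2]: E(K, AC) = 21; C8 ⊕ 21 = E9.
C[3]: E(K, E9) = 64; B9 ⊕ 64 = DD.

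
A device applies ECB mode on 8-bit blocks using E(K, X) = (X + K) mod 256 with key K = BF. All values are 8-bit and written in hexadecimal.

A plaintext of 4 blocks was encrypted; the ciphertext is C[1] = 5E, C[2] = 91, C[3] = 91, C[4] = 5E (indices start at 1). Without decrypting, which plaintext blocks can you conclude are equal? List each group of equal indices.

ECB encrypts each block independently with the same key, so equal ciphertext blocks imply equal plaintext blocks.
C[1] = C[4] = 5E, so P[1] = P[4].
C[2] = C[3] = 91, so P[2] = P[3].

P[1] = P[4]; P[2] = P[3]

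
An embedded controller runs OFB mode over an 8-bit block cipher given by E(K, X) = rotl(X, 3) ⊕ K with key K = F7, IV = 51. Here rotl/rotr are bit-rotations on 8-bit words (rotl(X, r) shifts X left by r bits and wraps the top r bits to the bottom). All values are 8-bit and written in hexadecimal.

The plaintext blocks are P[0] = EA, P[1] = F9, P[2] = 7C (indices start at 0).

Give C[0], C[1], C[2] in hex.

OFB encryption: S_i = E(K, S_{i−1}) with S_{−1} = IV; C_i = P_i ⊕ S_i.
C[0]: S = E(K, 51) = 7D; EA ⊕ 7D = 97.
C[1]: S = E(K, 7D) = 1C; F9 ⊕ 1C = E5.
C[2]: S = E(K, 1C) = 17; 7C ⊕ 17 = 6B.

C[0] = 97, C[1] = E5, C[2] = 6B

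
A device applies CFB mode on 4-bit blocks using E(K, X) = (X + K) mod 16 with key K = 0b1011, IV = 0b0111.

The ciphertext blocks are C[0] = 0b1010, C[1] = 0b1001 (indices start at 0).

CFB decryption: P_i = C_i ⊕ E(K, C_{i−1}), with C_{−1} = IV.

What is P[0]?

P[0] = 0b1000

P[0]: E(K, 0b0111) = 0b0010; 0b1010 ⊕ 0b0010 = 0b1000.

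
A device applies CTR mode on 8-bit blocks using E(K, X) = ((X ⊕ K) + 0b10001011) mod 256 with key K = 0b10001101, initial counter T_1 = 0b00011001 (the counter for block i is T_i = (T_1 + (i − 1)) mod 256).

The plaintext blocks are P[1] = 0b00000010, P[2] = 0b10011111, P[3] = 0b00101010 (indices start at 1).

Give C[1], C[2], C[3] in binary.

CTR encryption: S_i = E(K, T_i) where T_i is the counter for block i; C_i = P_i ⊕ S_i.
C[1]: T = 0b00011001, S = E(K, T) = 0b00011111; 0b00000010 ⊕ 0b00011111 = 0b00011101.
C[2]: T = 0b00011010, S = E(K, T) = 0b00100010; 0b10011111 ⊕ 0b00100010 = 0b10111101.
C[3]: T = 0b00011011, S = E(K, T) = 0b00100001; 0b00101010 ⊕ 0b00100001 = 0b00001011.

C[1] = 0b00011101, C[2] = 0b10111101, C[3] = 0b00001011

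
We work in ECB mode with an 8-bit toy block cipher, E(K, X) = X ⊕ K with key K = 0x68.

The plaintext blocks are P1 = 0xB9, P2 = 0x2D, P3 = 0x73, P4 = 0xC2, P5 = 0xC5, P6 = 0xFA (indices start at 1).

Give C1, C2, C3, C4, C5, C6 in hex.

ECB encryption: C_i = E(K, P_i).
C1: E(K, 0xB9) = 0xD1.
C2: E(K, 0x2D) = 0x45.
C3: E(K, 0x73) = 0x1B.
C4: E(K, 0xC2) = 0xAA.
C5: E(K, 0xC5) = 0xAD.
C6: E(K, 0xFA) = 0x92.

C1 = 0xD1, C2 = 0x45, C3 = 0x1B, C4 = 0xAA, C5 = 0xAD, C6 = 0x92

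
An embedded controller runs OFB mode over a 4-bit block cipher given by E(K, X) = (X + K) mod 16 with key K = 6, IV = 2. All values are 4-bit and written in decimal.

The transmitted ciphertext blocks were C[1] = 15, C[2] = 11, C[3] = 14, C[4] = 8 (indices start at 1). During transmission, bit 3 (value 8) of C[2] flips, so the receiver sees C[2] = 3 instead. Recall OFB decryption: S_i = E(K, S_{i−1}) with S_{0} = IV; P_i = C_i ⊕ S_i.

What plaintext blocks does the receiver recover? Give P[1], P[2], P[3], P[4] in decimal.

Only C[2] changed, to 3. In OFB, a change in C_i flips the same bit in P_i only; the keystream is unaffected. Decrypting the received ciphertext:
P[1]: S = E(K, 2) = 8; 15 ⊕ 8 = 7.
P[2]: S = E(K, 8) = 14; 3 ⊕ 14 = 13.
P[3]: S = E(K, 14) = 4; 14 ⊕ 4 = 10.
P[4]: S = E(K, 4) = 10; 8 ⊕ 10 = 2.
Blocks that differ from the original plaintext: P[2].

P[1] = 7, P[2] = 13, P[3] = 10, P[4] = 2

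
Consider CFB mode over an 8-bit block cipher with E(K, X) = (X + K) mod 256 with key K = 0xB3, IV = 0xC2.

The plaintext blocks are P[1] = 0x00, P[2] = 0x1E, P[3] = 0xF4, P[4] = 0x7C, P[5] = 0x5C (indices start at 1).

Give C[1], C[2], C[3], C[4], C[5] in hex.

CFB encryption: C_i = P_i ⊕ E(K, C_{i−1}), with C_{0} = IV.
C[1]: E(K, 0xC2) = 0x75; 0x00 ⊕ 0x75 = 0x75.
C[2]: E(K, 0x75) = 0x28; 0x1E ⊕ 0x28 = 0x36.
C[3]: E(K, 0x36) = 0xE9; 0xF4 ⊕ 0xE9 = 0x1D.
C[4]: E(K, 0x1D) = 0xD0; 0x7C ⊕ 0xD0 = 0xAC.
C[5]: E(K, 0xAC) = 0x5F; 0x5C ⊕ 0x5F = 0x03.

C[1] = 0x75, C[2] = 0x36, C[3] = 0x1D, C[4] = 0xAC, C[5] = 0x03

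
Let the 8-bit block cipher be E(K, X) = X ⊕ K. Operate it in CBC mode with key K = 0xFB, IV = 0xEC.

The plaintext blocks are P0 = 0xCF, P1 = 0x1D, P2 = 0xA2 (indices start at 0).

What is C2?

C2 = 0x67

CBC encryption: C_i = E(K, P_i ⊕ C_{i−1}), with C_{−1} = IV.
C0: P0 ⊕ 0xEC = 0x23; E(K, 0x23) = 0xD8.
C1: P1 ⊕ 0xD8 = 0xC5; E(K, 0xC5) = 0x3E.
C2: P2 ⊕ 0x3E = 0x9C; E(K, 0x9C) = 0x67.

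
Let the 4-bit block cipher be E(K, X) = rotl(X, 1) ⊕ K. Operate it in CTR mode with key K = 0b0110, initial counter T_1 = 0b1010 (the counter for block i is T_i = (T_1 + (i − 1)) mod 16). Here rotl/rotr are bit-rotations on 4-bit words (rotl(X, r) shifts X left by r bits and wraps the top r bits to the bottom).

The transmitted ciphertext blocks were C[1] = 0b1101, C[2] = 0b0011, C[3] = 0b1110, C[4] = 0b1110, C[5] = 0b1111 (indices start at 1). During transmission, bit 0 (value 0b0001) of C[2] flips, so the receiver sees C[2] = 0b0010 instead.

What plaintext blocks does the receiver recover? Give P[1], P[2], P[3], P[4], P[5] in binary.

CTR decryption: S_i = E(K, T_i) where T_i is the counter for block i; P_i = C_i ⊕ S_i.
Only C[2] changed, to 0b0010. In CTR, a change in C_i flips the same bit in P_i only; the keystream is unaffected. Decrypting the received ciphertext:
P[1]: T = 0b1010, S = E(K, T) = 0b0011; 0b1101 ⊕ 0b0011 = 0b1110.
P[2]: T = 0b1011, S = E(K, T) = 0b0001; 0b0010 ⊕ 0b0001 = 0b0011.
P[3]: T = 0b1100, S = E(K, T) = 0b1111; 0b1110 ⊕ 0b1111 = 0b0001.
P[4]: T = 0b1101, S = E(K, T) = 0b1101; 0b1110 ⊕ 0b1101 = 0b0011.
P[5]: T = 0b1110, S = E(K, T) = 0b1011; 0b1111 ⊕ 0b1011 = 0b0100.
Blocks that differ from the original plaintext: P[2].

P[1] = 0b1110, P[2] = 0b0011, P[3] = 0b0001, P[4] = 0b0011, P[5] = 0b0100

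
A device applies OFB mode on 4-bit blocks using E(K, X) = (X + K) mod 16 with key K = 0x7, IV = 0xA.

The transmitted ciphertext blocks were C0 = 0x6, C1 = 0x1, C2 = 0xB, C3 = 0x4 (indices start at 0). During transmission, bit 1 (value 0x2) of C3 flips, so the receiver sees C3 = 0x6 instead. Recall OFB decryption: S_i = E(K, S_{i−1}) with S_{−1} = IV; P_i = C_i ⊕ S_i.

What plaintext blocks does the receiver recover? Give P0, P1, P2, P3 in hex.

Only C3 changed, to 0x6. In OFB, a change in C_i flips the same bit in P_i only; the keystream is unaffected. Decrypting the received ciphertext:
P0: S = E(K, 0xA) = 0x1; 0x6 ⊕ 0x1 = 0x7.
P1: S = E(K, 0x1) = 0x8; 0x1 ⊕ 0x8 = 0x9.
P2: S = E(K, 0x8) = 0xF; 0xB ⊕ 0xF = 0x4.
P3: S = E(K, 0xF) = 0x6; 0x6 ⊕ 0x6 = 0x0.
Blocks that differ from the original plaintext: P3.

P0 = 0x7, P1 = 0x9, P2 = 0x4, P3 = 0x0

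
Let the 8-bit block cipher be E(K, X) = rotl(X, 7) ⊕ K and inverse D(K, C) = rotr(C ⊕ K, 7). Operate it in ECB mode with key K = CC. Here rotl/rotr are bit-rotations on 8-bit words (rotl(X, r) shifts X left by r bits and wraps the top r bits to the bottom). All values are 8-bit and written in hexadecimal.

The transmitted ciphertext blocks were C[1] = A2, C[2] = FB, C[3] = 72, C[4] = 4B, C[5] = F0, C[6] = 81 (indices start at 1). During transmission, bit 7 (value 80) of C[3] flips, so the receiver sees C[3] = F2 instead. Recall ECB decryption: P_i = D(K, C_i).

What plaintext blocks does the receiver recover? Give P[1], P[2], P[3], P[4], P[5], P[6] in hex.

Only C[3] changed, to F2. In ECB, a change in C_i affects only P_i. Decrypting the received ciphertext:
P[1]: D(K, A2) = DC.
P[2]: D(K, FB) = 6E.
P[3]: D(K, F2) = 7C.
P[4]: D(K, 4B) = 0F.
P[5]: D(K, F0) = 78.
P[6]: D(K, 81) = 9A.
Blocks that differ from the original plaintext: P[3].

P[1] = DC, P[2] = 6E, P[3] = 7C, P[4] = 0F, P[5] = 78, P[6] = 9A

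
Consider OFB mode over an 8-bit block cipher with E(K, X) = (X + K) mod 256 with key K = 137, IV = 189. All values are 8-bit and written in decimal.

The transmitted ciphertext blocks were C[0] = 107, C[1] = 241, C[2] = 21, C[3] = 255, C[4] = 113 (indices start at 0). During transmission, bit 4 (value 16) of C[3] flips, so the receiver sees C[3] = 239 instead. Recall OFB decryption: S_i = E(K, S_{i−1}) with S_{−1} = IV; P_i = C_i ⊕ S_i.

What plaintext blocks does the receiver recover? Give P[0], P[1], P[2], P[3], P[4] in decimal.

P[0] = 45, P[1] = 62, P[2] = 77, P[3] = 14, P[4] = 27

Only C[3] changed, to 239. In OFB, a change in C_i flips the same bit in P_i only; the keystream is unaffected. Decrypting the received ciphertext:
P[0]: S = E(K, 189) = 70; 107 ⊕ 70 = 45.
P[1]: S = E(K, 70) = 207; 241 ⊕ 207 = 62.
P[2]: S = E(K, 207) = 88; 21 ⊕ 88 = 77.
P[3]: S = E(K, 88) = 225; 239 ⊕ 225 = 14.
P[4]: S = E(K, 225) = 106; 113 ⊕ 106 = 27.
Blocks that differ from the original plaintext: P[3].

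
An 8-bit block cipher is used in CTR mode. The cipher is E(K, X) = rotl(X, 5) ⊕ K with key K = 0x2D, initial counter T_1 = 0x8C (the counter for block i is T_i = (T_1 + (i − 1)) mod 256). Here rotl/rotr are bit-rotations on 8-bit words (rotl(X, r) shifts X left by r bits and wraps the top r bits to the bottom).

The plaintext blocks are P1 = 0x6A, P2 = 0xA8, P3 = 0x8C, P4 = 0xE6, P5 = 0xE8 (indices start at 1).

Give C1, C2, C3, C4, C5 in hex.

C1 = 0xD6, C2 = 0x34, C3 = 0x70, C4 = 0x3A, C5 = 0xD7

CTR encryption: S_i = E(K, T_i) where T_i is the counter for block i; C_i = P_i ⊕ S_i.
C1: T = 0x8C, S = E(K, T) = 0xBC; 0x6A ⊕ 0xBC = 0xD6.
C2: T = 0x8D, S = E(K, T) = 0x9C; 0xA8 ⊕ 0x9C = 0x34.
C3: T = 0x8E, S = E(K, T) = 0xFC; 0x8C ⊕ 0xFC = 0x70.
C4: T = 0x8F, S = E(K, T) = 0xDC; 0xE6 ⊕ 0xDC = 0x3A.
C5: T = 0x90, S = E(K, T) = 0x3F; 0xE8 ⊕ 0x3F = 0xD7.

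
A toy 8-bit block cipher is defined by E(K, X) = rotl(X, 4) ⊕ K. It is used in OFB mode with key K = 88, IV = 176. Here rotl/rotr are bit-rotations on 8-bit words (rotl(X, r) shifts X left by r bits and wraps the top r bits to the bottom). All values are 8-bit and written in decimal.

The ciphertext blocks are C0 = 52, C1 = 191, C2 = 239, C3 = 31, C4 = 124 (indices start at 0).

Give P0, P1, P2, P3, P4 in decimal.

P0 = 103, P1 = 210, P2 = 97, P3 = 175, P4 = 47

OFB decryption: S_i = E(K, S_{i−1}) with S_{−1} = IV; P_i = C_i ⊕ S_i.
P0: S = E(K, 176) = 83; 52 ⊕ 83 = 103.
P1: S = E(K, 83) = 109; 191 ⊕ 109 = 210.
P2: S = E(K, 109) = 142; 239 ⊕ 142 = 97.
P3: S = E(K, 142) = 176; 31 ⊕ 176 = 175.
P4: S = E(K, 176) = 83; 124 ⊕ 83 = 47.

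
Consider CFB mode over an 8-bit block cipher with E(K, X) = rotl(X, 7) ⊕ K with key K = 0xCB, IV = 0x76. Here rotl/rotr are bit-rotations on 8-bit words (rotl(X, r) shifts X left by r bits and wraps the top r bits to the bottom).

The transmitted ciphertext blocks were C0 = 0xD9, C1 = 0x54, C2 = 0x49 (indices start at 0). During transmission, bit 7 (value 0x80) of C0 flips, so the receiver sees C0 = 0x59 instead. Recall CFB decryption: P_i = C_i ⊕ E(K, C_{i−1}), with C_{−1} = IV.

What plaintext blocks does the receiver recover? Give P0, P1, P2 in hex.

Only C0 changed, to 0x59. In CFB, a change in C_i flips the same bit in P_i and garbles P_{i+1}. Decrypting the received ciphertext:
P0: E(K, 0x76) = 0xF0; 0x59 ⊕ 0xF0 = 0xA9.
P1: E(K, 0x59) = 0x67; 0x54 ⊕ 0x67 = 0x33.
P2: E(K, 0x54) = 0xE1; 0x49 ⊕ 0xE1 = 0xA8.
Blocks that differ from the original plaintext: P0, P1.

P0 = 0xA9, P1 = 0x33, P2 = 0xA8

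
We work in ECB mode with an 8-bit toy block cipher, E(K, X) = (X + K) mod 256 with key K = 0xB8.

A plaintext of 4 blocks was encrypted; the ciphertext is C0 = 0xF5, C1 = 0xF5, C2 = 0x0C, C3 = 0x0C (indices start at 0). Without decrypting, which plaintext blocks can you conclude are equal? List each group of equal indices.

ECB encrypts each block independently with the same key, so equal ciphertext blocks imply equal plaintext blocks.
C0 = C1 = 0xF5, so P0 = P1.
C2 = C3 = 0x0C, so P2 = P3.

P0 = P1; P2 = P3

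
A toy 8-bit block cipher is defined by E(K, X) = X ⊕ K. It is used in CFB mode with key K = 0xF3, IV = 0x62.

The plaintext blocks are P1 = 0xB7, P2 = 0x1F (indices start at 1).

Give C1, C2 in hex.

C1 = 0x26, C2 = 0xCA

CFB encryption: C_i = P_i ⊕ E(K, C_{i−1}), with C_{0} = IV.
C1: E(K, 0x62) = 0x91; 0xB7 ⊕ 0x91 = 0x26.
C2: E(K, 0x26) = 0xD5; 0x1F ⊕ 0xD5 = 0xCA.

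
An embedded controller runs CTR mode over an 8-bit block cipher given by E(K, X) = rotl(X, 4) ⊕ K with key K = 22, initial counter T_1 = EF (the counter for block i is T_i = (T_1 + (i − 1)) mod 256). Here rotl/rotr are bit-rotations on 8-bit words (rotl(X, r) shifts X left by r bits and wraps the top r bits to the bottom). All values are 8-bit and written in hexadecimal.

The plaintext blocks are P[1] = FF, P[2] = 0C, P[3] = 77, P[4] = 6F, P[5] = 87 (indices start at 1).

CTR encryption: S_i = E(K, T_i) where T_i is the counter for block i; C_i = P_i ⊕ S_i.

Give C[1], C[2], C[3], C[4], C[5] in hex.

C[1]: T = EF, S = E(K, T) = DC; FF ⊕ DC = 23.
C[2]: T = F0, S = E(K, T) = 2D; 0C ⊕ 2D = 21.
C[3]: T = F1, S = E(K, T) = 3D; 77 ⊕ 3D = 4A.
C[4]: T = F2, S = E(K, T) = 0D; 6F ⊕ 0D = 62.
C[5]: T = F3, S = E(K, T) = 1D; 87 ⊕ 1D = 9A.

C[1] = 23, C[2] = 21, C[3] = 4A, C[4] = 62, C[5] = 9A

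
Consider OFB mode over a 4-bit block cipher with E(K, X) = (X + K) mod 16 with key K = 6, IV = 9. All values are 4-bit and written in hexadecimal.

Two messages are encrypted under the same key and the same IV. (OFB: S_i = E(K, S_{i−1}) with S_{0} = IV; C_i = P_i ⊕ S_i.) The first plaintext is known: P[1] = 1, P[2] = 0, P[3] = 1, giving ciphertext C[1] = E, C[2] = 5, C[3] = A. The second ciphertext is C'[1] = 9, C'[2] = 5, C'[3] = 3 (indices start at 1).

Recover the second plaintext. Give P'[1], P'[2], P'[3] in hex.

In OFB with a reused IV, both messages share the same keystream S_i, so C_i ⊕ C'_i = P_i ⊕ P'_i and thus P'_i = P_i ⊕ C_i ⊕ C'_i.
P'[1]: 1 ⊕ E ⊕ 9 = 6.
P'[2]: 0 ⊕ 5 ⊕ 5 = 0.
P'[3]: 1 ⊕ A ⊕ 3 = 8.

P'[1] = 6, P'[2] = 0, P'[3] = 8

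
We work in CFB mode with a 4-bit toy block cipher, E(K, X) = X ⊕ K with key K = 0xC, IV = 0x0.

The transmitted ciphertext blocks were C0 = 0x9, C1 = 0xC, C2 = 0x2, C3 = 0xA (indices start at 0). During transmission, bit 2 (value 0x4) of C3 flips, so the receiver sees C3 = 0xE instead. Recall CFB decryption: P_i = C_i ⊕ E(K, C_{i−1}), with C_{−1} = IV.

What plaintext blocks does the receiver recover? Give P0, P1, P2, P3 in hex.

Only C3 changed, to 0xE. In CFB, a change in C_i flips the same bit in P_i and garbles P_{i+1}. Decrypting the received ciphertext:
P0: E(K, 0x0) = 0xC; 0x9 ⊕ 0xC = 0x5.
P1: E(K, 0x9) = 0x5; 0xC ⊕ 0x5 = 0x9.
P2: E(K, 0xC) = 0x0; 0x2 ⊕ 0x0 = 0x2.
P3: E(K, 0x2) = 0xE; 0xE ⊕ 0xE = 0x0.
Blocks that differ from the original plaintext: P3.

P0 = 0x5, P1 = 0x9, P2 = 0x2, P3 = 0x0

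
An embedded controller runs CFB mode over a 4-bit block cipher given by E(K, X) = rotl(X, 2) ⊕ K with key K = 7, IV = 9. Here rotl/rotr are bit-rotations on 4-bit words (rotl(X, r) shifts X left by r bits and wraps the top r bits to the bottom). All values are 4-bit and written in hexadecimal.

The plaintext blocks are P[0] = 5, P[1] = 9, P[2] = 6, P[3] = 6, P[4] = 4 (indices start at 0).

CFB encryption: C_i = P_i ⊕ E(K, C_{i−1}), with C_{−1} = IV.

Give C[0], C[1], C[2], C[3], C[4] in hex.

C[0]: E(K, 9) = 1; 5 ⊕ 1 = 4.
C[1]: E(K, 4) = 6; 9 ⊕ 6 = F.
C[2]: E(K, F) = 8; 6 ⊕ 8 = E.
C[3]: E(K, E) = C; 6 ⊕ C = A.
C[4]: E(K, A) = D; 4 ⊕ D = 9.

C[0] = 4, C[1] = F, C[2] = E, C[3] = A, C[4] = 9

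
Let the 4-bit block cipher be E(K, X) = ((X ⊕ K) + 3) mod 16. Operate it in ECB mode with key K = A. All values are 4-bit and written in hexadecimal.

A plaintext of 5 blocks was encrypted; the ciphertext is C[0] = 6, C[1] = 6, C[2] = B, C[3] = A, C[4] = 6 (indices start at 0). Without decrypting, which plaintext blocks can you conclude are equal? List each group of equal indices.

P[0] = P[1] = P[4]

ECB encrypts each block independently with the same key, so equal ciphertext blocks imply equal plaintext blocks.
C[0] = C[1] = C[4] = 6, so P[0] = P[1] = P[4].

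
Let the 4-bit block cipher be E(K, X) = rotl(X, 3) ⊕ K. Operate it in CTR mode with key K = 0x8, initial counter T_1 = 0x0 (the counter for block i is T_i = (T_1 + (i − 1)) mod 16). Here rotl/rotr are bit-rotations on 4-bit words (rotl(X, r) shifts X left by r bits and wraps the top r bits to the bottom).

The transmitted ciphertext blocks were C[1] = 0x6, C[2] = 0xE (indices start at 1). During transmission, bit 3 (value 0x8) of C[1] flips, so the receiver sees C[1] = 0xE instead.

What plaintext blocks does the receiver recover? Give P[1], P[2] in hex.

CTR decryption: S_i = E(K, T_i) where T_i is the counter for block i; P_i = C_i ⊕ S_i.
Only C[1] changed, to 0xE. In CTR, a change in C_i flips the same bit in P_i only; the keystream is unaffected. Decrypting the received ciphertext:
P[1]: T = 0x0, S = E(K, T) = 0x8; 0xE ⊕ 0x8 = 0x6.
P[2]: T = 0x1, S = E(K, T) = 0x0; 0xE ⊕ 0x0 = 0xE.
Blocks that differ from the original plaintext: P[1].

P[1] = 0x6, P[2] = 0xE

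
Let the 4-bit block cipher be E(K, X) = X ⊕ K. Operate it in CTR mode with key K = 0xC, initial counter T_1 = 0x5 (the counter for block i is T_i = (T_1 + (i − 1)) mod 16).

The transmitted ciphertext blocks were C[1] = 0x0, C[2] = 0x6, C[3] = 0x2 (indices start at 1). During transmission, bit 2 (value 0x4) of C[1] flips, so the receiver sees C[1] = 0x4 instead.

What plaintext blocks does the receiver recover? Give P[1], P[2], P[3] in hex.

P[1] = 0xD, P[2] = 0xC, P[3] = 0x9

CTR decryption: S_i = E(K, T_i) where T_i is the counter for block i; P_i = C_i ⊕ S_i.
Only C[1] changed, to 0x4. In CTR, a change in C_i flips the same bit in P_i only; the keystream is unaffected. Decrypting the received ciphertext:
P[1]: T = 0x5, S = E(K, T) = 0x9; 0x4 ⊕ 0x9 = 0xD.
P[2]: T = 0x6, S = E(K, T) = 0xA; 0x6 ⊕ 0xA = 0xC.
P[3]: T = 0x7, S = E(K, T) = 0xB; 0x2 ⊕ 0xB = 0x9.
Blocks that differ from the original plaintext: P[1].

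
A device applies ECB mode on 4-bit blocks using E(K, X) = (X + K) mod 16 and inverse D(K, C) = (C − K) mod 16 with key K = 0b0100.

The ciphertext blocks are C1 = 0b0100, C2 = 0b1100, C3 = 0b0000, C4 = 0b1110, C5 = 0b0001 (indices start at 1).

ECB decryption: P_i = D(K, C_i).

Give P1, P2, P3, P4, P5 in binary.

P1: D(K, 0b0100) = 0b0000.
P2: D(K, 0b1100) = 0b1000.
P3: D(K, 0b0000) = 0b1100.
P4: D(K, 0b1110) = 0b1010.
P5: D(K, 0b0001) = 0b1101.

P1 = 0b0000, P2 = 0b1000, P3 = 0b1100, P4 = 0b1010, P5 = 0b1101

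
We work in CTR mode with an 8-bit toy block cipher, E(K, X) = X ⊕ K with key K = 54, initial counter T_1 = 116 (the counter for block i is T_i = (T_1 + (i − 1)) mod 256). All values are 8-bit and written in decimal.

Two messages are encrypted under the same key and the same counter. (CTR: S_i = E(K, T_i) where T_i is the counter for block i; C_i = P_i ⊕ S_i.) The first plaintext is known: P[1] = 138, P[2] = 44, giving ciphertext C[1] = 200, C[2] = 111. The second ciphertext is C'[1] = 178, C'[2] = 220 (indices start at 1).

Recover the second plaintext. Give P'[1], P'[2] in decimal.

P'[1] = 240, P'[2] = 159

In CTR with a reused counter, both messages share the same keystream S_i, so C_i ⊕ C'_i = P_i ⊕ P'_i and thus P'_i = P_i ⊕ C_i ⊕ C'_i.
P'[1]: 138 ⊕ 200 ⊕ 178 = 240.
P'[2]: 44 ⊕ 111 ⊕ 220 = 159.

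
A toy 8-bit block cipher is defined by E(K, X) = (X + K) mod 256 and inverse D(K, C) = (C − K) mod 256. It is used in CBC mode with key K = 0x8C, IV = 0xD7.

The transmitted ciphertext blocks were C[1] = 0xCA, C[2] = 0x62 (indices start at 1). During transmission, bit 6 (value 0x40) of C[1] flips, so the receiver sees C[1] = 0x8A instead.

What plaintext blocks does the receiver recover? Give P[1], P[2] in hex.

P[1] = 0x29, P[2] = 0x5C

CBC decryption: P_i = D(K, C_i) ⊕ C_{i−1}, with C_{0} = IV.
Only C[1] changed, to 0x8A. In CBC, a change in C_i garbles P_i and flips the same bit in P_{i+1}. Decrypting the received ciphertext:
P[1]: D(K, 0x8A) = 0xFE; 0xFE ⊕ 0xD7 = 0x29.
P[2]: D(K, 0x62) = 0xD6; 0xD6 ⊕ 0x8A = 0x5C.
Blocks that differ from the original plaintext: P[1], P[2].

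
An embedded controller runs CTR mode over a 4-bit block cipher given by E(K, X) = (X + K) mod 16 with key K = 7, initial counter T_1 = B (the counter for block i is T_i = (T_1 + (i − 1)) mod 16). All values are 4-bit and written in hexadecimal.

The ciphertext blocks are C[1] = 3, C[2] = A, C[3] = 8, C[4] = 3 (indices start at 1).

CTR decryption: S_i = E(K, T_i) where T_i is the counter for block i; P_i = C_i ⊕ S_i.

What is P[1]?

P[1] = 1

P[1]: T = B, S = E(K, T) = 2; 3 ⊕ 2 = 1.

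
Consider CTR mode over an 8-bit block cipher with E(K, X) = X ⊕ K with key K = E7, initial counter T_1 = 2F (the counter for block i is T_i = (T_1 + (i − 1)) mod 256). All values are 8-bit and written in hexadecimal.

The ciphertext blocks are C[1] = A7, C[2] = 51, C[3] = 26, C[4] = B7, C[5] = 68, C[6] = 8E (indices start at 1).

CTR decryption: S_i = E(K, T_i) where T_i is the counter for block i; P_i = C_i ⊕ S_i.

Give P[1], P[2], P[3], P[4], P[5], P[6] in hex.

P[1]: T = 2F, S = E(K, T) = C8; A7 ⊕ C8 = 6F.
P[2]: T = 30, S = E(K, T) = D7; 51 ⊕ D7 = 86.
P[3]: T = 31, S = E(K, T) = D6; 26 ⊕ D6 = F0.
P[4]: T = 32, S = E(K, T) = D5; B7 ⊕ D5 = 62.
P[5]: T = 33, S = E(K, T) = D4; 68 ⊕ D4 = BC.
P[6]: T = 34, S = E(K, T) = D3; 8E ⊕ D3 = 5D.

P[1] = 6F, P[2] = 86, P[3] = F0, P[4] = 62, P[5] = BC, P[6] = 5D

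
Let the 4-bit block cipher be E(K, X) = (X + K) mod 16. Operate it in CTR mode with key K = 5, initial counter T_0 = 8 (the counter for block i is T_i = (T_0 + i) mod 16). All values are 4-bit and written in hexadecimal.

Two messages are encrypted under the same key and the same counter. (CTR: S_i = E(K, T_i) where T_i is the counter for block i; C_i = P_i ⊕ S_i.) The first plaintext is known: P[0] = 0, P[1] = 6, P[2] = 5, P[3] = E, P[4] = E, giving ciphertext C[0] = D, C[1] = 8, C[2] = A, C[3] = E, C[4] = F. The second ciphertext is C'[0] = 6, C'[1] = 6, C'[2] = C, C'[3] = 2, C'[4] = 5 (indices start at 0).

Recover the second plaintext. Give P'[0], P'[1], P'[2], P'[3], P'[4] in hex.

In CTR with a reused counter, both messages share the same keystream S_i, so C_i ⊕ C'_i = P_i ⊕ P'_i and thus P'_i = P_i ⊕ C_i ⊕ C'_i.
P'[0]: 0 ⊕ D ⊕ 6 = B.
P'[1]: 6 ⊕ 8 ⊕ 6 = 8.
P'[2]: 5 ⊕ A ⊕ C = 3.
P'[3]: E ⊕ E ⊕ 2 = 2.
P'[4]: E ⊕ F ⊕ 5 = 4.

P'[0] = B, P'[1] = 8, P'[2] = 3, P'[3] = 2, P'[4] = 4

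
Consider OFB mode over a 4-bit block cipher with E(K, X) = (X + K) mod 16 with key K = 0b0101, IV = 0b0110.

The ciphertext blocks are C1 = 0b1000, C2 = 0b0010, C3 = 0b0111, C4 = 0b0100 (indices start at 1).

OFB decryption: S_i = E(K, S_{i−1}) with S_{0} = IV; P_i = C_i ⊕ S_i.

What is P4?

P4 = 0b1110

P1: S = E(K, 0b0110) = 0b1011; 0b1000 ⊕ 0b1011 = 0b0011.
P2: S = E(K, 0b1011) = 0b0000; 0b0010 ⊕ 0b0000 = 0b0010.
P3: S = E(K, 0b0000) = 0b0101; 0b0111 ⊕ 0b0101 = 0b0010.
P4: S = E(K, 0b0101) = 0b1010; 0b0100 ⊕ 0b1010 = 0b1110.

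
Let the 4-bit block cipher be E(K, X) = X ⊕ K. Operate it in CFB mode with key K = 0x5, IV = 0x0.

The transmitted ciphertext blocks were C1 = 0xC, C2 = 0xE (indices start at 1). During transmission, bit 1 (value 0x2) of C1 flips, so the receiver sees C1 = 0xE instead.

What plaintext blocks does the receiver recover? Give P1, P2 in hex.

P1 = 0xB, P2 = 0x5

CFB decryption: P_i = C_i ⊕ E(K, C_{i−1}), with C_{0} = IV.
Only C1 changed, to 0xE. In CFB, a change in C_i flips the same bit in P_i and garbles P_{i+1}. Decrypting the received ciphertext:
P1: E(K, 0x0) = 0x5; 0xE ⊕ 0x5 = 0xB.
P2: E(K, 0xE) = 0xB; 0xE ⊕ 0xB = 0x5.
Blocks that differ from the original plaintext: P1, P2.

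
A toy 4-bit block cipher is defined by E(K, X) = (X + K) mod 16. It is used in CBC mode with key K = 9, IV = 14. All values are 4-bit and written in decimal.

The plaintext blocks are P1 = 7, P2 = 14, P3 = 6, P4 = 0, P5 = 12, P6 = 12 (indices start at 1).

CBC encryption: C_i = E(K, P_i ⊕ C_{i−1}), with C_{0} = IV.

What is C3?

C3 = 12

C1: P1 ⊕ 14 = 9; E(K, 9) = 2.
C2: P2 ⊕ 2 = 12; E(K, 12) = 5.
C3: P3 ⊕ 5 = 3; E(K, 3) = 12.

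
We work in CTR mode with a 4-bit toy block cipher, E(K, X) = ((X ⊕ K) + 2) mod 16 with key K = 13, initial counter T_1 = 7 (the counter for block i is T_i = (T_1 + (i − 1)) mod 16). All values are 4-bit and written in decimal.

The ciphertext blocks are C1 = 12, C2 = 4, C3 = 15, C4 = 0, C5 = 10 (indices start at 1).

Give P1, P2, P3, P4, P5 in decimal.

P1 = 0, P2 = 3, P3 = 9, P4 = 9, P5 = 2

CTR decryption: S_i = E(K, T_i) where T_i is the counter for block i; P_i = C_i ⊕ S_i.
P1: T = 7, S = E(K, T) = 12; 12 ⊕ 12 = 0.
P2: T = 8, S = E(K, T) = 7; 4 ⊕ 7 = 3.
P3: T = 9, S = E(K, T) = 6; 15 ⊕ 6 = 9.
P4: T = 10, S = E(K, T) = 9; 0 ⊕ 9 = 9.
P5: T = 11, S = E(K, T) = 8; 10 ⊕ 8 = 2.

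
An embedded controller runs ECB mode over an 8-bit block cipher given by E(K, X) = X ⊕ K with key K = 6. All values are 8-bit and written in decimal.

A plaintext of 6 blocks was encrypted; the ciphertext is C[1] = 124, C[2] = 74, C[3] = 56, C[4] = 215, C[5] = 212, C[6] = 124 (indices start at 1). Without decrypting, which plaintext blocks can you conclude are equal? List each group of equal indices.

ECB encrypts each block independently with the same key, so equal ciphertext blocks imply equal plaintext blocks.
C[1] = C[6] = 124, so P[1] = P[6].

P[1] = P[6]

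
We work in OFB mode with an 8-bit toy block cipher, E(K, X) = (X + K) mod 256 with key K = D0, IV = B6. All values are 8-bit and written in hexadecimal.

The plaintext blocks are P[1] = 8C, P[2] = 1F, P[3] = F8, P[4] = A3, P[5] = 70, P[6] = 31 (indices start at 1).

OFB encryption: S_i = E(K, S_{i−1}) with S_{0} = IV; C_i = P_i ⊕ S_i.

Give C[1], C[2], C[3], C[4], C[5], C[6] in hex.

C[1]: S = E(K, B6) = 86; 8C ⊕ 86 = 0A.
C[2]: S = E(K, 86) = 56; 1F ⊕ 56 = 49.
C[3]: S = E(K, 56) = 26; F8 ⊕ 26 = DE.
C[4]: S = E(K, 26) = F6; A3 ⊕ F6 = 55.
C[5]: S = E(K, F6) = C6; 70 ⊕ C6 = B6.
C[6]: S = E(K, C6) = 96; 31 ⊕ 96 = A7.

C[1] = 0A, C[2] = 49, C[3] = DE, C[4] = 55, C[5] = B6, C[6] = A7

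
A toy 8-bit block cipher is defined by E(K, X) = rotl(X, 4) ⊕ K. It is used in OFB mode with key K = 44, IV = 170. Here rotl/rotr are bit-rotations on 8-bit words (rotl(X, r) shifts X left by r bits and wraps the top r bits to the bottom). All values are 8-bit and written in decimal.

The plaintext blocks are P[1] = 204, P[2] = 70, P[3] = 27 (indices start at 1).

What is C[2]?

OFB encryption: S_i = E(K, S_{i−1}) with S_{0} = IV; C_i = P_i ⊕ S_i.
C[1]: S = E(K, 170) = 134; 204 ⊕ 134 = 74.
C[2]: S = E(K, 134) = 68; 70 ⊕ 68 = 2.

C[2] = 2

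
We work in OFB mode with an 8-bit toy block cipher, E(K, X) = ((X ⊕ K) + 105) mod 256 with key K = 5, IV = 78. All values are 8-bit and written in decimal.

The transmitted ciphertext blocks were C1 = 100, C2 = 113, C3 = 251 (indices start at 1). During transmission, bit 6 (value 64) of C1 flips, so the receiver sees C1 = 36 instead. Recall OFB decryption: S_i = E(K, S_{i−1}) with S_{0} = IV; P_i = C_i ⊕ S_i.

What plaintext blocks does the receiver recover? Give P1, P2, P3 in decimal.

Only C1 changed, to 36. In OFB, a change in C_i flips the same bit in P_i only; the keystream is unaffected. Decrypting the received ciphertext:
P1: S = E(K, 78) = 180; 36 ⊕ 180 = 144.
P2: S = E(K, 180) = 26; 113 ⊕ 26 = 107.
P3: S = E(K, 26) = 136; 251 ⊕ 136 = 115.
Blocks that differ from the original plaintext: P1.

P1 = 144, P2 = 107, P3 = 115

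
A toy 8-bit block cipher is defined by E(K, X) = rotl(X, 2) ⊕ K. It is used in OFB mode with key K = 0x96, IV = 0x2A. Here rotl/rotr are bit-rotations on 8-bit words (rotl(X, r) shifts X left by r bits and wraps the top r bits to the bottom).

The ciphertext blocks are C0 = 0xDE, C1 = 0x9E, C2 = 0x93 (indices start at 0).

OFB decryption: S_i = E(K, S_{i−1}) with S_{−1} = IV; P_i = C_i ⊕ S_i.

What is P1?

P1 = 0xF0

P0: S = E(K, 0x2A) = 0x3E; 0xDE ⊕ 0x3E = 0xE0.
P1: S = E(K, 0x3E) = 0x6E; 0x9E ⊕ 0x6E = 0xF0.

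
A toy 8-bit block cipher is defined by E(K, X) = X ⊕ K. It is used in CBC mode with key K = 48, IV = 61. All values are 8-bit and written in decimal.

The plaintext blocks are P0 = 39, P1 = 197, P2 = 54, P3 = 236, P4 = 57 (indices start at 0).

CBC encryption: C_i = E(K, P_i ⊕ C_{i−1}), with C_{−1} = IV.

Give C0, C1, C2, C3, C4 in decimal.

C0 = 42, C1 = 223, C2 = 217, C3 = 5, C4 = 12

C0: P0 ⊕ 61 = 26; E(K, 26) = 42.
C1: P1 ⊕ 42 = 239; E(K, 239) = 223.
C2: P2 ⊕ 223 = 233; E(K, 233) = 217.
C3: P3 ⊕ 217 = 53; E(K, 53) = 5.
C4: P4 ⊕ 5 = 60; E(K, 60) = 12.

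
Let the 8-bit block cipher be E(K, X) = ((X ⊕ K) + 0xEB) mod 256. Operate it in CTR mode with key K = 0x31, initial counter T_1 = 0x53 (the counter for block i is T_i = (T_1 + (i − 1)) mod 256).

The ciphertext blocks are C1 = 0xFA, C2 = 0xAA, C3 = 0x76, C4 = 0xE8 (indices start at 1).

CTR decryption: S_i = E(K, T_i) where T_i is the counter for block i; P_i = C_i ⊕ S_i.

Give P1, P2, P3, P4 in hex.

P1: T = 0x53, S = E(K, T) = 0x4D; 0xFA ⊕ 0x4D = 0xB7.
P2: T = 0x54, S = E(K, T) = 0x50; 0xAA ⊕ 0x50 = 0xFA.
P3: T = 0x55, S = E(K, T) = 0x4F; 0x76 ⊕ 0x4F = 0x39.
P4: T = 0x56, S = E(K, T) = 0x52; 0xE8 ⊕ 0x52 = 0xBA.

P1 = 0xB7, P2 = 0xFA, P3 = 0x39, P4 = 0xBA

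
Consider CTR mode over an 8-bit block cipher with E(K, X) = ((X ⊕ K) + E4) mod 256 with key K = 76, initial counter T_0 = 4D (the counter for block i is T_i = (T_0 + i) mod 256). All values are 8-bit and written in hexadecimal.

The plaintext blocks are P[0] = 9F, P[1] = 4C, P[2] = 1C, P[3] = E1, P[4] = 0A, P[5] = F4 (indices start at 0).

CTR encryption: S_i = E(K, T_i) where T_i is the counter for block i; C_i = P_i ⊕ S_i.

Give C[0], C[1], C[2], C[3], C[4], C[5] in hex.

C[0]: T = 4D, S = E(K, T) = 1F; 9F ⊕ 1F = 80.
C[1]: T = 4E, S = E(K, T) = 1C; 4C ⊕ 1C = 50.
C[2]: T = 4F, S = E(K, T) = 1D; 1C ⊕ 1D = 01.
C[3]: T = 50, S = E(K, T) = 0A; E1 ⊕ 0A = EB.
C[4]: T = 51, S = E(K, T) = 0B; 0A ⊕ 0B = 01.
C[5]: T = 52, S = E(K, T) = 08; F4 ⊕ 08 = FC.

C[0] = 80, C[1] = 50, C[2] = 01, C[3] = EB, C[4] = 01, C[5] = FC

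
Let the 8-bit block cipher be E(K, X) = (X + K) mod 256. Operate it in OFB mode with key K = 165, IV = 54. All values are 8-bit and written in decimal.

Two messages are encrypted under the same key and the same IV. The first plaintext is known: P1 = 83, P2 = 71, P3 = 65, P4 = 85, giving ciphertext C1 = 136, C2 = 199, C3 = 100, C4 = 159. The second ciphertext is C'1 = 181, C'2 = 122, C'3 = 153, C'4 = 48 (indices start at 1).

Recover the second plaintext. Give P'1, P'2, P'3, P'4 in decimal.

P'1 = 110, P'2 = 250, P'3 = 188, P'4 = 250

In OFB with a reused IV, both messages share the same keystream S_i, so C_i ⊕ C'_i = P_i ⊕ P'_i and thus P'_i = P_i ⊕ C_i ⊕ C'_i.
P'1: 83 ⊕ 136 ⊕ 181 = 110.
P'2: 71 ⊕ 199 ⊕ 122 = 250.
P'3: 65 ⊕ 100 ⊕ 153 = 188.
P'4: 85 ⊕ 159 ⊕ 48 = 250.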